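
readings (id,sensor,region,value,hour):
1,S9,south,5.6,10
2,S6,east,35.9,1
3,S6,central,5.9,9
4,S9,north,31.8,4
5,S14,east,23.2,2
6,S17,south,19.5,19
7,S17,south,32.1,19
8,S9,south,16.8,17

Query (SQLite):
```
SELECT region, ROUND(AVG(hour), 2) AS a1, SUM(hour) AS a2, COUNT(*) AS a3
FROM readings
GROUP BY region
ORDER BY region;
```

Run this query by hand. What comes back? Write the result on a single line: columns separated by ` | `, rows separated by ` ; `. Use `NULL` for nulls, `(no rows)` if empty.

central | 9 | 9 | 1 ; east | 1.5 | 3 | 2 ; north | 4 | 4 | 1 ; south | 16.25 | 65 | 4

Group readings by region.
Per group compute: ROUND(AVG(hour), 2), SUM(hour), COUNT(*).
  central: ids {3} → ROUND(AVG(hour), 2)=9, SUM(hour)=9, COUNT(*)=1
  east: ids {2, 5} → ROUND(AVG(hour), 2)=1.5, SUM(hour)=3, COUNT(*)=2
  north: ids {4} → ROUND(AVG(hour), 2)=4, SUM(hour)=4, COUNT(*)=1
  south: ids {1, 6, 7, 8} → ROUND(AVG(hour), 2)=16.25, SUM(hour)=65, COUNT(*)=4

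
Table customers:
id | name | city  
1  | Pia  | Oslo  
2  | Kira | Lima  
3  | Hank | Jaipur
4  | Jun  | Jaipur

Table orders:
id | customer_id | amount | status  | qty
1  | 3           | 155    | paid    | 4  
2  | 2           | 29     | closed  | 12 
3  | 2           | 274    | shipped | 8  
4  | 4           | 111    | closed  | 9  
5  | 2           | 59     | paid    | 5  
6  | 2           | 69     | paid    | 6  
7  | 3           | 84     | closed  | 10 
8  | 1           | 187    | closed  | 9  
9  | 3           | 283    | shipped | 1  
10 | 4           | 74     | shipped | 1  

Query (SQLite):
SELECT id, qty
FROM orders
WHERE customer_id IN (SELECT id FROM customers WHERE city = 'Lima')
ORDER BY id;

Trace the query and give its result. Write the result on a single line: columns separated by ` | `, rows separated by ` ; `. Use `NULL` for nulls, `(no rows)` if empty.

Inner query: customers.id where city = 'Lima'.
Outer: keep orders rows whose customer_id is in that set.
Inner query → {2}

2 | 12 ; 3 | 8 ; 5 | 5 ; 6 | 6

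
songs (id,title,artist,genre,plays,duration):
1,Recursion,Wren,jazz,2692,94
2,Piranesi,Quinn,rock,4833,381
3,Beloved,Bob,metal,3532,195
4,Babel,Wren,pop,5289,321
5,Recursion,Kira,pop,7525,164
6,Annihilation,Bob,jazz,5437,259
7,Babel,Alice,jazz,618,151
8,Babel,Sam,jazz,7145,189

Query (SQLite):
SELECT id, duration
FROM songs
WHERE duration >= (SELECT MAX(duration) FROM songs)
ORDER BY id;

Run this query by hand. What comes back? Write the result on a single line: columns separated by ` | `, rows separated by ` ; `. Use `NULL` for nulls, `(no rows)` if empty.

2 | 381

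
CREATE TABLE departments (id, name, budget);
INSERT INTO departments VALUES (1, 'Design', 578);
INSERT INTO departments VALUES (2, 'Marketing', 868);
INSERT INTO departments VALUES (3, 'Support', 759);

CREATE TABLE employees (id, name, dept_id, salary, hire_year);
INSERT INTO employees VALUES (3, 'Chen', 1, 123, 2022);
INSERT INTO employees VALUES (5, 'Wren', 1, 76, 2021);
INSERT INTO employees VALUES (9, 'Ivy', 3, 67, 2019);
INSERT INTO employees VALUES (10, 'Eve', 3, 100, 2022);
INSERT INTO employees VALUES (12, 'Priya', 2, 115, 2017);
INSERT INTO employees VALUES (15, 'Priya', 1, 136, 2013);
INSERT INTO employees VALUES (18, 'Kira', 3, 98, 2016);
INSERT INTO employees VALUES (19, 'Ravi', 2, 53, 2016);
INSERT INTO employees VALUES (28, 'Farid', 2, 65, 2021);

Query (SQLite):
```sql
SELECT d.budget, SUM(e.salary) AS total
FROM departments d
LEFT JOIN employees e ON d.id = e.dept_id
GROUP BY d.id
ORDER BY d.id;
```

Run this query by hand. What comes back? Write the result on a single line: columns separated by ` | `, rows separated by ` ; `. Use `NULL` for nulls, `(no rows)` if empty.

578 | 335 ; 868 | 233 ; 759 | 265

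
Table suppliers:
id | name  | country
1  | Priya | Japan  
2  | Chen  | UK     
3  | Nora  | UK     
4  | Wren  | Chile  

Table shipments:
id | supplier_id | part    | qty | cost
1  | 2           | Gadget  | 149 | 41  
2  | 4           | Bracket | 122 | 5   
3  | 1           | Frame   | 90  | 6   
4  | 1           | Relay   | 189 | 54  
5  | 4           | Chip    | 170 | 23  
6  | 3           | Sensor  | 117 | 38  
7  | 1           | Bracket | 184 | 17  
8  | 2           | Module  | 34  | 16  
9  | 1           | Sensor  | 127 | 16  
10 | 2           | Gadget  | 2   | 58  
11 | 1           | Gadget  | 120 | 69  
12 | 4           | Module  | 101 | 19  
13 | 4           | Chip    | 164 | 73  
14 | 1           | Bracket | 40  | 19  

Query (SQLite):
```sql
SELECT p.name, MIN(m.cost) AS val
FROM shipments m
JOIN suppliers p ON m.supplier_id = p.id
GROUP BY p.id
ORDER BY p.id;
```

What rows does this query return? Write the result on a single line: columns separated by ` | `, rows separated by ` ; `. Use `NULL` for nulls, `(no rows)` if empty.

Priya | 6 ; Chen | 16 ; Nora | 38 ; Wren | 5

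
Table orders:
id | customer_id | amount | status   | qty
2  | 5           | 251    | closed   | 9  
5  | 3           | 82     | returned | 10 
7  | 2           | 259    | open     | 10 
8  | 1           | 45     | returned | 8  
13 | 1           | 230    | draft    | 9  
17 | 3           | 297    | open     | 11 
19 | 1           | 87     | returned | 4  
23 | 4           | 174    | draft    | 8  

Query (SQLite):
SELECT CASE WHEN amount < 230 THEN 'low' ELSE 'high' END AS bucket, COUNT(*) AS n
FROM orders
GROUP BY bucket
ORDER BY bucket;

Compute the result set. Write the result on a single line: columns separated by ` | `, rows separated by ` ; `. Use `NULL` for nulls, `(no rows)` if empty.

high | 4 ; low | 4

Bucket rows by amount < 230 → 'low' else 'high'; count each bucket.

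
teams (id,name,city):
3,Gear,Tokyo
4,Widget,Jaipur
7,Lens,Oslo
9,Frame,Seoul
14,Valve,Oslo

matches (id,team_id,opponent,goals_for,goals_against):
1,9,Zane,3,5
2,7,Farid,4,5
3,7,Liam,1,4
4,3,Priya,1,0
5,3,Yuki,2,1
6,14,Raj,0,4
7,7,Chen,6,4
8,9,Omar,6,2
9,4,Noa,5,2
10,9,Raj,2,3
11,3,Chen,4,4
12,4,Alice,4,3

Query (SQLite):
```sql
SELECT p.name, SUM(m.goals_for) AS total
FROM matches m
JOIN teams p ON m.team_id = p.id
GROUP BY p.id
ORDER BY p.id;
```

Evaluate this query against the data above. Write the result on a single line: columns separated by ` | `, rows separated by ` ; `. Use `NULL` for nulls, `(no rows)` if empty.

Join each matches row to its teams via team_id.
Group joined rows by teams.id; compute SUM(m.goals_for) per group.
  3: ids {4, 5, 11} → SUM(m.goals_for)=7
  4: ids {9, 12} → SUM(m.goals_for)=9
  7: ids {2, 3, 7} → SUM(m.goals_for)=11
  9: ids {1, 8, 10} → SUM(m.goals_for)=11
  14: ids {6} → SUM(m.goals_for)=0

Gear | 7 ; Widget | 9 ; Lens | 11 ; Frame | 11 ; Valve | 0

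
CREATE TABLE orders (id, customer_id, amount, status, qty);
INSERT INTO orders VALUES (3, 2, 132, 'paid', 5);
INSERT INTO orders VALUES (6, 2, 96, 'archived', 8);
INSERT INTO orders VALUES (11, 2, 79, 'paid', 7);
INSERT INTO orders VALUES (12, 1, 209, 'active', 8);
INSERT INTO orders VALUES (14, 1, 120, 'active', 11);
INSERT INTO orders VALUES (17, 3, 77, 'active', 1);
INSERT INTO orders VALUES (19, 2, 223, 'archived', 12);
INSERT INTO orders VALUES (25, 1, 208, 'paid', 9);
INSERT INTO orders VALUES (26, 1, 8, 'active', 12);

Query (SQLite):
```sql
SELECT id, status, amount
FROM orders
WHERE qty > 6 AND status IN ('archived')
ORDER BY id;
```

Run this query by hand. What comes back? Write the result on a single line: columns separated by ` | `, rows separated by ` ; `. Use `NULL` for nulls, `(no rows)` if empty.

qty > 6: ids {6, 11, 12, 14, 19, 25, 26}
status IN ('archived'): ids {6, 19}
Combine with AND.

6 | archived | 96 ; 19 | archived | 223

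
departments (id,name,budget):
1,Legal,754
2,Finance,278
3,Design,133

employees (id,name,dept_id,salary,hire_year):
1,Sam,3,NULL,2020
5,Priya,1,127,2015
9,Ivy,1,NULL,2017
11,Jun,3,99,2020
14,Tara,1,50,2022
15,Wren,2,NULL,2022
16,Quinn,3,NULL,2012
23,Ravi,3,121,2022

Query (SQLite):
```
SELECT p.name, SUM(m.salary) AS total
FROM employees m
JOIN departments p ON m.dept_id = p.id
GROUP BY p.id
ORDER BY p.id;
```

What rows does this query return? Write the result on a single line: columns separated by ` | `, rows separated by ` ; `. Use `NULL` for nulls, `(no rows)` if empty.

Join each employees row to its departments via dept_id.
Group joined rows by departments.id; compute SUM(m.salary) per group.
  1: ids {5, 9, 14} → SUM(m.salary)=177
  2: ids {15} → SUM(m.salary)=NULL
  3: ids {1, 11, 16, 23} → SUM(m.salary)=220

Legal | 177 ; Finance | NULL ; Design | 220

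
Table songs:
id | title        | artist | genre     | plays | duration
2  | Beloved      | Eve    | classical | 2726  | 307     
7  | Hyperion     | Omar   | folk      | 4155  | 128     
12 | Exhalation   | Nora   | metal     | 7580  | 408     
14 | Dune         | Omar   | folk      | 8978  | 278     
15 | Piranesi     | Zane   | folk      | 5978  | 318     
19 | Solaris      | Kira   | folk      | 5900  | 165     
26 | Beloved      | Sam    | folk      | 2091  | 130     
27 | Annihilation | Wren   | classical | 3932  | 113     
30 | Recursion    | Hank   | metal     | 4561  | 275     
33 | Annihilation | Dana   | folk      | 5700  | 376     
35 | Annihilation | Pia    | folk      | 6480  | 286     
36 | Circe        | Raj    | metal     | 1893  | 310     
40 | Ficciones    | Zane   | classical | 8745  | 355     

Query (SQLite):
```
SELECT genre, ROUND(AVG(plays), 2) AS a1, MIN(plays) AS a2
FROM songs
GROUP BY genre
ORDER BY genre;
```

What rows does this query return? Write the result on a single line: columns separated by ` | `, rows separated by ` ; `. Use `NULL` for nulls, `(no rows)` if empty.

Group songs by genre.
Per group compute: ROUND(AVG(plays), 2), MIN(plays).
  classical: ids {2, 27, 40} → ROUND(AVG(plays), 2)=5134.33, MIN(plays)=2726
  folk: ids {7, 14, 15, 19, 26, 33, 35} → ROUND(AVG(plays), 2)=5611.71, MIN(plays)=2091
  metal: ids {12, 30, 36} → ROUND(AVG(plays), 2)=4678, MIN(plays)=1893

classical | 5134.33 | 2726 ; folk | 5611.71 | 2091 ; metal | 4678 | 1893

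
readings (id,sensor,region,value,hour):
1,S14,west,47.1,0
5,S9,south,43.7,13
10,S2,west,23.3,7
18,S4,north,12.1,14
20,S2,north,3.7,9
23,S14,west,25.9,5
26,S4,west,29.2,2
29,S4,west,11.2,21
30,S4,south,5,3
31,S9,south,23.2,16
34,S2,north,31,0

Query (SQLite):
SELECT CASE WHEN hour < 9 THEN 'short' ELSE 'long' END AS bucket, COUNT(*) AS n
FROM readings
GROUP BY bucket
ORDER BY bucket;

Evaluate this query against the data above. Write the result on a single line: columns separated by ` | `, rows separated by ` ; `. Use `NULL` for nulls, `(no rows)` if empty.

Bucket rows by hour < 9 → 'short' else 'long'; count each bucket.

long | 5 ; short | 6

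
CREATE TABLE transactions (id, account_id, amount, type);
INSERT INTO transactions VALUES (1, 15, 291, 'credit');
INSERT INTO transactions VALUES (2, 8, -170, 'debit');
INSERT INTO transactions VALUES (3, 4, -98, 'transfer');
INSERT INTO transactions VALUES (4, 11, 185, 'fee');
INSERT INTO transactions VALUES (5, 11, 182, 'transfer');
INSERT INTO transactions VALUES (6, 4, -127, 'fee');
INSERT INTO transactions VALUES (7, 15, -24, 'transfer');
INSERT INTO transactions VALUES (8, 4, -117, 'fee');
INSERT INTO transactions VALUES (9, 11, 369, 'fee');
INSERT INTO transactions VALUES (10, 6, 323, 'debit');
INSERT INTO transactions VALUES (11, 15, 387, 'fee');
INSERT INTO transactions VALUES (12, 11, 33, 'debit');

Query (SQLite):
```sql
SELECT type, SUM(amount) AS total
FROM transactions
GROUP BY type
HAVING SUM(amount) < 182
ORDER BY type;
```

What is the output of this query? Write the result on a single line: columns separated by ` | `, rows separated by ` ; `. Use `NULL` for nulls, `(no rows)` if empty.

transfer | 60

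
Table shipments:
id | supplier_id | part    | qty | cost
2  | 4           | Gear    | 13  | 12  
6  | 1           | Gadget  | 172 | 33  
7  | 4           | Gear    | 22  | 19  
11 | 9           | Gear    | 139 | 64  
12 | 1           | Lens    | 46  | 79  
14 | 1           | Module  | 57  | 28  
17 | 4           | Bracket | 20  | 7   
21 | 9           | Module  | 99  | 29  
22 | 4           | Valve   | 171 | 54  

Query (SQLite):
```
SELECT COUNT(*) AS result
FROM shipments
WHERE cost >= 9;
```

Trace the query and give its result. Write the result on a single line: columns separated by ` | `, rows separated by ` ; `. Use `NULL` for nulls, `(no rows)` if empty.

8

Rows where cost >= 9 → cost values: [12, 33, 19, 64, 79, 28, 29, 54].
COUNT(*) counts rows → 8.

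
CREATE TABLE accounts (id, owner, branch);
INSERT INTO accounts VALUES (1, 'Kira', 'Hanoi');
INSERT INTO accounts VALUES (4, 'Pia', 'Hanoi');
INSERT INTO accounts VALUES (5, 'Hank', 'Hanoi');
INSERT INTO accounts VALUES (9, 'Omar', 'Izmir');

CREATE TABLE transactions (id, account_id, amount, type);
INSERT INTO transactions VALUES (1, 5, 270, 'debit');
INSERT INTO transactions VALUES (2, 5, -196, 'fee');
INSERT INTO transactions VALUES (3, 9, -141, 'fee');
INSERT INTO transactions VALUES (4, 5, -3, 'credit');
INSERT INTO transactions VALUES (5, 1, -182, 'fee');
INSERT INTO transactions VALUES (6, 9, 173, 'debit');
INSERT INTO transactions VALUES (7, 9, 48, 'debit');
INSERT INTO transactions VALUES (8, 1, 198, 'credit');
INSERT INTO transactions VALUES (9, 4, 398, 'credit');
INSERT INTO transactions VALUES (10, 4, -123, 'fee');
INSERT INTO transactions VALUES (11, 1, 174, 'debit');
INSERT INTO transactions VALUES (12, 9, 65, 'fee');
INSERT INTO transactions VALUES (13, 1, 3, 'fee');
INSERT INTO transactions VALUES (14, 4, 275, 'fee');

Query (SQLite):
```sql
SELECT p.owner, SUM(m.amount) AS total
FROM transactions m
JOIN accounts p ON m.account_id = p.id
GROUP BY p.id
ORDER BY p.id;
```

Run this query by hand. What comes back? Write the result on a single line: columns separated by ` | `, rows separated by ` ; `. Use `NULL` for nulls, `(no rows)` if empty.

Join each transactions row to its accounts via account_id.
Group joined rows by accounts.id; compute SUM(m.amount) per group.
  1: ids {5, 8, 11, 13} → SUM(m.amount)=193
  4: ids {9, 10, 14} → SUM(m.amount)=550
  5: ids {1, 2, 4} → SUM(m.amount)=71
  9: ids {3, 6, 7, 12} → SUM(m.amount)=145

Kira | 193 ; Pia | 550 ; Hank | 71 ; Omar | 145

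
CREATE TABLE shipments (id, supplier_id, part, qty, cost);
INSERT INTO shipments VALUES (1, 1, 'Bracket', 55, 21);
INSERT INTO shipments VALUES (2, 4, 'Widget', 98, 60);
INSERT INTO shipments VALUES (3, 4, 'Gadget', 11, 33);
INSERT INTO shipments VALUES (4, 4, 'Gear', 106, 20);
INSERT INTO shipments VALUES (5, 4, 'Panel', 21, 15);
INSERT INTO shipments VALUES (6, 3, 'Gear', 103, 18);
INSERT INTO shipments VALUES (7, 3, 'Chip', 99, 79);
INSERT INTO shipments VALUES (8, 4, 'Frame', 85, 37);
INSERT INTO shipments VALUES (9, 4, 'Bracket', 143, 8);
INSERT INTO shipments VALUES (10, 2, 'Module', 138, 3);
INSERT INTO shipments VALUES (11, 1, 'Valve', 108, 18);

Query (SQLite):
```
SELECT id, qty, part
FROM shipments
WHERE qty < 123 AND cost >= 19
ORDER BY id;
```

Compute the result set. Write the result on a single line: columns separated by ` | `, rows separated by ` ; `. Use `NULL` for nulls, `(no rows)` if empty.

qty < 123: ids {1, 2, 3, 4, 5, 6, 7, 8, 11}
cost >= 19: ids {1, 2, 3, 4, 7, 8}
Combine with AND.

1 | 55 | Bracket ; 2 | 98 | Widget ; 3 | 11 | Gadget ; 4 | 106 | Gear ; 7 | 99 | Chip ; 8 | 85 | Frame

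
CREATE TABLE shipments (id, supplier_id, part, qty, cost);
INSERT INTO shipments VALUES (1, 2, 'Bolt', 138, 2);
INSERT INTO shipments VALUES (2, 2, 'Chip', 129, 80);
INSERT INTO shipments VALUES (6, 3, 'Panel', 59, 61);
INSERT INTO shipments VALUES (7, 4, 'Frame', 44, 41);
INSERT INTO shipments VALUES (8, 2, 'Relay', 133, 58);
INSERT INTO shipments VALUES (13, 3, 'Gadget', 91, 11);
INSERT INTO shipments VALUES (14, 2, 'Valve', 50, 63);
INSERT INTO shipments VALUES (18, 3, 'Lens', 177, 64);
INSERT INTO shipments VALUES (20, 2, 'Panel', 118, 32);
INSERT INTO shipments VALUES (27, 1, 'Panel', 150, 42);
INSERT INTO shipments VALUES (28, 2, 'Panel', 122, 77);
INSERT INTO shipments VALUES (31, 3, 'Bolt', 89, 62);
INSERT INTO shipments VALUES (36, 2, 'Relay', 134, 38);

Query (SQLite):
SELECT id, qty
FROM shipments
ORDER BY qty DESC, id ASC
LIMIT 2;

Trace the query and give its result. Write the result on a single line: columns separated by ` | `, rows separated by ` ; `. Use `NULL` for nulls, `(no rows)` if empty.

Sort by qty desc, tiebreak id asc: (177, id=18), (150, id=27), (138, id=1), (134, id=36), (133, id=8) …. Take first 2.

18 | 177 ; 27 | 150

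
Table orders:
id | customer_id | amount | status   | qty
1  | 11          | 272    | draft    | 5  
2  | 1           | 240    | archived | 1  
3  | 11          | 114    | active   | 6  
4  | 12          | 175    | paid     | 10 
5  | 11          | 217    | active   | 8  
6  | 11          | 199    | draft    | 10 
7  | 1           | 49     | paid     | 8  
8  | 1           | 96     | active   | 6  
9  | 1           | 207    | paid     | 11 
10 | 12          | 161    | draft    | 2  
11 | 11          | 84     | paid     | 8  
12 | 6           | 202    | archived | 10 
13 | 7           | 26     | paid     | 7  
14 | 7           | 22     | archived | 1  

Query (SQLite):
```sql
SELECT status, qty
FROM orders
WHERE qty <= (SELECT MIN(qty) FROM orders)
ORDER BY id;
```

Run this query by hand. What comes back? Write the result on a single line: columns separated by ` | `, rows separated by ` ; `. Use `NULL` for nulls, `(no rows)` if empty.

Scalar subquery: MIN(qty) over all orders rows = 1.
Keep rows where qty <= that value.

archived | 1 ; archived | 1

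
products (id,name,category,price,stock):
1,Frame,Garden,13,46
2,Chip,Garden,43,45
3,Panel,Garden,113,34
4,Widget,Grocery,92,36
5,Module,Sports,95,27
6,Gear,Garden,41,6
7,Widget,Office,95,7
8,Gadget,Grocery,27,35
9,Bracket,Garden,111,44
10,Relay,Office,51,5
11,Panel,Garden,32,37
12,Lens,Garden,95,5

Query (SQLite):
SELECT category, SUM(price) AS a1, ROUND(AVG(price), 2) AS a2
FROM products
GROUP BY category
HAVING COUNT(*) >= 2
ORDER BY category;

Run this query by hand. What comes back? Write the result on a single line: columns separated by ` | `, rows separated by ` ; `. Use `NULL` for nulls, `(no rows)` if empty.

Group products by category.
Per group compute: SUM(price), ROUND(AVG(price), 2).
HAVING: drop groups with fewer than 2 rows.
  Garden: ids {1, 2, 3, 6, 9, 11, 12} → SUM(price)=448, ROUND(AVG(price), 2)=64
  Grocery: ids {4, 8} → SUM(price)=119, ROUND(AVG(price), 2)=59.5
  Office: ids {7, 10} → SUM(price)=146, ROUND(AVG(price), 2)=73
  Sports: ids {5} → SUM(price)=95, ROUND(AVG(price), 2)=95

Garden | 448 | 64 ; Grocery | 119 | 59.5 ; Office | 146 | 73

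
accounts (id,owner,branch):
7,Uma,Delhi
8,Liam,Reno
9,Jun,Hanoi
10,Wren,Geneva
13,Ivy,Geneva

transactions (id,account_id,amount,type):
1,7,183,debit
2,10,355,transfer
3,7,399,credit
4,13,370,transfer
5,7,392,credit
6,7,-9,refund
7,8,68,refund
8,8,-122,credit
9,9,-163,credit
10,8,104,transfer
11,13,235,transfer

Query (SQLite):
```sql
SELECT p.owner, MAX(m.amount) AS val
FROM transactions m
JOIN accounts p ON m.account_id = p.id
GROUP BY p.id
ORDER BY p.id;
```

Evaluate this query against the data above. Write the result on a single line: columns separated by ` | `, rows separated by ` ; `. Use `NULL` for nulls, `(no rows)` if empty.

Join each transactions row to its accounts via account_id.
Group joined rows by accounts.id; compute MAX(m.amount) per group.
  7: ids {1, 3, 5, 6} → MAX(m.amount)=399
  8: ids {7, 8, 10} → MAX(m.amount)=104
  9: ids {9} → MAX(m.amount)=-163
  10: ids {2} → MAX(m.amount)=355
  13: ids {4, 11} → MAX(m.amount)=370

Uma | 399 ; Liam | 104 ; Jun | -163 ; Wren | 355 ; Ivy | 370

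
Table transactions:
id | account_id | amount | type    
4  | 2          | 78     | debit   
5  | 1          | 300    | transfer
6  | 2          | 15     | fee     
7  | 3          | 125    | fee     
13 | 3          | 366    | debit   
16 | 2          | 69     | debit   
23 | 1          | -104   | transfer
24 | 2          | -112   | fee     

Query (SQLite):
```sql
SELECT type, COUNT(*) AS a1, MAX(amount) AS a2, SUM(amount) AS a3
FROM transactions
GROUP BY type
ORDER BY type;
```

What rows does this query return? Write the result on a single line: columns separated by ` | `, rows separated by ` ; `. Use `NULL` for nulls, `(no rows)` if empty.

Group transactions by type.
Per group compute: COUNT(*), MAX(amount), SUM(amount).
  debit: ids {4, 13, 16} → COUNT(*)=3, MAX(amount)=366, SUM(amount)=513
  fee: ids {6, 7, 24} → COUNT(*)=3, MAX(amount)=125, SUM(amount)=28
  transfer: ids {5, 23} → COUNT(*)=2, MAX(amount)=300, SUM(amount)=196

debit | 3 | 366 | 513 ; fee | 3 | 125 | 28 ; transfer | 2 | 300 | 196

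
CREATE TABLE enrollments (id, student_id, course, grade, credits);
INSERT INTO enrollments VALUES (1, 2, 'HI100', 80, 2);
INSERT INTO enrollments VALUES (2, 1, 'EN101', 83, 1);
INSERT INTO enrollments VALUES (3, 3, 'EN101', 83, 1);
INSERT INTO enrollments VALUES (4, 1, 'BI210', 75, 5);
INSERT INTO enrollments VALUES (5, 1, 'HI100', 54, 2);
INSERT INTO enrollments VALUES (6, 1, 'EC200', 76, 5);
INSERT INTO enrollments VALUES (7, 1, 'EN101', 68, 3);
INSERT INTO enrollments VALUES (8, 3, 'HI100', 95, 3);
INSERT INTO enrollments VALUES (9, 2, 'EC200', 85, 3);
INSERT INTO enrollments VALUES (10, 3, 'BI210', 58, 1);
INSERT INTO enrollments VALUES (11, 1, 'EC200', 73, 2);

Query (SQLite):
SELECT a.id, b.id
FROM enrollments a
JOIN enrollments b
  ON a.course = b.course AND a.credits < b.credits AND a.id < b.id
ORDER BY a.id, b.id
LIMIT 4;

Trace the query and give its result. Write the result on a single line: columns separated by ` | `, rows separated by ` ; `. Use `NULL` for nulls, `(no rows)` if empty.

Pairs (a,b) with same course, a.credits < b.credits, a.id < b.id.
course groups: BI210:{4,10} EC200:{6,9,11} EN101:{2,3,7} HI100:{1,5,8}
Ordered by (a.id, b.id); first 4.

1 | 8 ; 2 | 7 ; 3 | 7 ; 5 | 8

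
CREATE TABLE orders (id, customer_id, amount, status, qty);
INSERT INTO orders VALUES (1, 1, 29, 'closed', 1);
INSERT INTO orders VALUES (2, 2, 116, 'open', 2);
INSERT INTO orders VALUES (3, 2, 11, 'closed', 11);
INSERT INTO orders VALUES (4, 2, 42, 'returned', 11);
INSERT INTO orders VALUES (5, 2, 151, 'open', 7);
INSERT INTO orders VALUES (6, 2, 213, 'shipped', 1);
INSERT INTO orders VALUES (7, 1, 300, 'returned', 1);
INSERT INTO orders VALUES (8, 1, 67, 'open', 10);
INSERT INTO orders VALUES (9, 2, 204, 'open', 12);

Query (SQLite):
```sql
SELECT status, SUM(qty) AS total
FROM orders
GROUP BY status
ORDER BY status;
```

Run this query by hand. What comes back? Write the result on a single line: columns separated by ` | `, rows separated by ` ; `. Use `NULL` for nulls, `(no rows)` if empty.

closed | 12 ; open | 31 ; returned | 12 ; shipped | 1

Partition orders by status; compute SUM(qty) within each group.
  closed: ids {1, 3} → SUM(qty)=12
  open: ids {2, 5, 8, 9} → SUM(qty)=31
  returned: ids {4, 7} → SUM(qty)=12
  shipped: ids {6} → SUM(qty)=1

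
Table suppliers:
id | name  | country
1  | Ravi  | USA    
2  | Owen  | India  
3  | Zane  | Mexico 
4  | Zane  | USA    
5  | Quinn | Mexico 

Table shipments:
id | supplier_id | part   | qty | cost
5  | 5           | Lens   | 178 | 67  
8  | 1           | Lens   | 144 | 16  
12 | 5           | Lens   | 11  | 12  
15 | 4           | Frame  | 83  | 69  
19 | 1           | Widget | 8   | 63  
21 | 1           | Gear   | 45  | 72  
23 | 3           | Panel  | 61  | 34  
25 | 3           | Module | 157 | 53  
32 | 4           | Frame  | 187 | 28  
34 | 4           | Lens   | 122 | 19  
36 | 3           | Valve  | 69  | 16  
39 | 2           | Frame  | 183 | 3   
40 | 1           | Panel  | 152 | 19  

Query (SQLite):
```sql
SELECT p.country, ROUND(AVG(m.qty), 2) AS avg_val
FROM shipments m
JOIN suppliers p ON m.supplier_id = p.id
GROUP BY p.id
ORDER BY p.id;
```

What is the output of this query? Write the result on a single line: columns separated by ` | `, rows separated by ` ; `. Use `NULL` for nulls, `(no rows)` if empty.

USA | 87.25 ; India | 183 ; Mexico | 95.67 ; USA | 130.67 ; Mexico | 94.5

Join each shipments row to its suppliers via supplier_id.
Group joined rows by suppliers.id; compute ROUND(AVG(m.qty), 2) per group.
  1: ids {8, 19, 21, 40} → ROUND(AVG(m.qty), 2)=87.25
  2: ids {39} → ROUND(AVG(m.qty), 2)=183
  3: ids {23, 25, 36} → ROUND(AVG(m.qty), 2)=95.67
  4: ids {15, 32, 34} → ROUND(AVG(m.qty), 2)=130.67
  5: ids {5, 12} → ROUND(AVG(m.qty), 2)=94.5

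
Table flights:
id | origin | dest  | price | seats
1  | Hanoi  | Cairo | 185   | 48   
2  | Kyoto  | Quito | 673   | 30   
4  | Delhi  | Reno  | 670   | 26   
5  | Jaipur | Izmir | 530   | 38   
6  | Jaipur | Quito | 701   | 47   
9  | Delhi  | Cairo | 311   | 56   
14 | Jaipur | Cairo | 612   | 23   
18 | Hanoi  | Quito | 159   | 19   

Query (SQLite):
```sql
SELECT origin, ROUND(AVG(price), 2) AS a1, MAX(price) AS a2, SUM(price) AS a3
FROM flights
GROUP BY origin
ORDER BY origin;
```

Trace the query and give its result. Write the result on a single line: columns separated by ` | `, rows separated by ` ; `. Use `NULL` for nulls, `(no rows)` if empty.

Delhi | 490.5 | 670 | 981 ; Hanoi | 172 | 185 | 344 ; Jaipur | 614.33 | 701 | 1843 ; Kyoto | 673 | 673 | 673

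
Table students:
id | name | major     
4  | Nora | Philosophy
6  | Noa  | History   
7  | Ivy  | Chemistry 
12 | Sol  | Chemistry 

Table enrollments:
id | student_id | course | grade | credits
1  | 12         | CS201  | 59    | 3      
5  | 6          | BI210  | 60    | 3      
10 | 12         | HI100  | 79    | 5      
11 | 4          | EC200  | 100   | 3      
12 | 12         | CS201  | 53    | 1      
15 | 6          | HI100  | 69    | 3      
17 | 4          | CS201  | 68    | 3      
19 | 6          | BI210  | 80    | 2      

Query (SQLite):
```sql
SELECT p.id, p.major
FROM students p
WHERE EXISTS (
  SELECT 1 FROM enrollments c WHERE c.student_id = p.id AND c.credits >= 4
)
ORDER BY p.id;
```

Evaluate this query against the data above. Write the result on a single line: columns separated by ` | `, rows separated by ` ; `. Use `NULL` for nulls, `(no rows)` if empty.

12 | Chemistry

For each students row, check whether any enrollments with matching student_id has credits >= 4.
Keep rows where that is true.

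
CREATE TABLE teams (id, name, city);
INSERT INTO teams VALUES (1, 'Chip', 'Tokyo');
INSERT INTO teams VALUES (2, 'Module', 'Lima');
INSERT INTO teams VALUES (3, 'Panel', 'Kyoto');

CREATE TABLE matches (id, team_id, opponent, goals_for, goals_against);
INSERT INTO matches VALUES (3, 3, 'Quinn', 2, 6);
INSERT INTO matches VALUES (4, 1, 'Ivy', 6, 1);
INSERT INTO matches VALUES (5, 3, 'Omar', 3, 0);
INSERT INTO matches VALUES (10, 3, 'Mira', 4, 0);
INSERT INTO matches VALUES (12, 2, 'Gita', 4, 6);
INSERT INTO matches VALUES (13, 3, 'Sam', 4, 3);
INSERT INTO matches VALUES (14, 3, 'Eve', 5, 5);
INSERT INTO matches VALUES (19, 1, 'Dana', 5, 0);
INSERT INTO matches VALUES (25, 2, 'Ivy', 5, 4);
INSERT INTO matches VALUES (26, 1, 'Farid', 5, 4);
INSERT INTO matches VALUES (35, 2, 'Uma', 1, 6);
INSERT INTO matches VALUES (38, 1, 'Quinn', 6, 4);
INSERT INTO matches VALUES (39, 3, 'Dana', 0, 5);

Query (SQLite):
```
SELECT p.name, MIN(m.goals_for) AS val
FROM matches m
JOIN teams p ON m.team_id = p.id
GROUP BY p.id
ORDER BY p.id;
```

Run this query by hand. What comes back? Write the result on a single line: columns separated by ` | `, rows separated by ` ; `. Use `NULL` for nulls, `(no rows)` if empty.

Chip | 5 ; Module | 1 ; Panel | 0

Join each matches row to its teams via team_id.
Group joined rows by teams.id; compute MIN(m.goals_for) per group.
  1: ids {4, 19, 26, 38} → MIN(m.goals_for)=5
  2: ids {12, 25, 35} → MIN(m.goals_for)=1
  3: ids {3, 5, 10, 13, 14, 39} → MIN(m.goals_for)=0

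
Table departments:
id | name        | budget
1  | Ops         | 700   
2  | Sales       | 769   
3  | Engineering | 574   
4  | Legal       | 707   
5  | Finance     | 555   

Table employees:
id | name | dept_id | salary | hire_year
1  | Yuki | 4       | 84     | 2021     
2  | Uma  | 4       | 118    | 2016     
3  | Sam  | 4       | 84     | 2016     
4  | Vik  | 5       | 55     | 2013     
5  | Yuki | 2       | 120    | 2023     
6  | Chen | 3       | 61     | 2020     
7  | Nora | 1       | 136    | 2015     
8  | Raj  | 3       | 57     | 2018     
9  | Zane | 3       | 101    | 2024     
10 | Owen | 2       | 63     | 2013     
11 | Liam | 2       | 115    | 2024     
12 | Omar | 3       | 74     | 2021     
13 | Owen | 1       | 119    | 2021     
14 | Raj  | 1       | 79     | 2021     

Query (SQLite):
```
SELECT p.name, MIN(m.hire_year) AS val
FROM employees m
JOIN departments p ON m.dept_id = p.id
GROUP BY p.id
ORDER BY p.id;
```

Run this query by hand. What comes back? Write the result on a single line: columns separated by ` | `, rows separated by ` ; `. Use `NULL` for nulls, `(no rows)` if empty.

Ops | 2015 ; Sales | 2013 ; Engineering | 2018 ; Legal | 2016 ; Finance | 2013

Join each employees row to its departments via dept_id.
Group joined rows by departments.id; compute MIN(m.hire_year) per group.
  1: ids {7, 13, 14} → MIN(m.hire_year)=2015
  2: ids {5, 10, 11} → MIN(m.hire_year)=2013
  3: ids {6, 8, 9, 12} → MIN(m.hire_year)=2018
  4: ids {1, 2, 3} → MIN(m.hire_year)=2016
  5: ids {4} → MIN(m.hire_year)=2013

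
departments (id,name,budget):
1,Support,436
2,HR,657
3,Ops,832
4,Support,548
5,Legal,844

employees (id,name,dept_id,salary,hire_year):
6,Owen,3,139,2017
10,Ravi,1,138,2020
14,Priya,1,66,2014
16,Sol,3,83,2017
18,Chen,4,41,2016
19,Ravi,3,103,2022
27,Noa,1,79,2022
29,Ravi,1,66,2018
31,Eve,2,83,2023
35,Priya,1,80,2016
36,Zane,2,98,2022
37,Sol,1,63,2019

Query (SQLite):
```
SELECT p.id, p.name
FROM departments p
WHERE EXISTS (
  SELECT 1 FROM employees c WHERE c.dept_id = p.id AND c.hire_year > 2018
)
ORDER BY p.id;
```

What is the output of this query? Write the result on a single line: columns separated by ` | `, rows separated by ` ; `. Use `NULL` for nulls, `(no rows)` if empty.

1 | Support ; 2 | HR ; 3 | Ops

For each departments row, check whether any employees with matching dept_id has hire_year > 2018.
Keep rows where that is true.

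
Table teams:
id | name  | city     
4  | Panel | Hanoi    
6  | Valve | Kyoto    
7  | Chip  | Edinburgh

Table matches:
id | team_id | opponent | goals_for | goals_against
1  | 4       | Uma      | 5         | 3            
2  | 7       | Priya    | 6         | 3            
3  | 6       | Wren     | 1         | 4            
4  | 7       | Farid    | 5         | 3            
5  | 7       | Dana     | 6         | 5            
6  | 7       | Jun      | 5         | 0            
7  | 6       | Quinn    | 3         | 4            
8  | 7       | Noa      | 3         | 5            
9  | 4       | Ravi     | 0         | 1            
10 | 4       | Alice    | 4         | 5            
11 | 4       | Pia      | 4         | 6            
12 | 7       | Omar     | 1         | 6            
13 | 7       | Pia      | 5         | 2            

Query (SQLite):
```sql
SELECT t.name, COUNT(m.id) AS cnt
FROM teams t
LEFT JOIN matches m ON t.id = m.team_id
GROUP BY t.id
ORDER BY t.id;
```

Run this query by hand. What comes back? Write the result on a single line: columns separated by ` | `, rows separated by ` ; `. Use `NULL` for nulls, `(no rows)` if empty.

Panel | 4 ; Valve | 2 ; Chip | 7

LEFT JOIN keeps every teams row; unmatched ones get NULL for matches columns.
Group by teams.id and compute COUNT(m.id). COUNT(col) of an all-NULL group is 0.
  4: ids {1, 9, 10, 11} → COUNT(m.id)=4
  6: ids {3, 7} → COUNT(m.id)=2
  7: ids {2, 4, 5, 6, 8, 12, 13} → COUNT(m.id)=7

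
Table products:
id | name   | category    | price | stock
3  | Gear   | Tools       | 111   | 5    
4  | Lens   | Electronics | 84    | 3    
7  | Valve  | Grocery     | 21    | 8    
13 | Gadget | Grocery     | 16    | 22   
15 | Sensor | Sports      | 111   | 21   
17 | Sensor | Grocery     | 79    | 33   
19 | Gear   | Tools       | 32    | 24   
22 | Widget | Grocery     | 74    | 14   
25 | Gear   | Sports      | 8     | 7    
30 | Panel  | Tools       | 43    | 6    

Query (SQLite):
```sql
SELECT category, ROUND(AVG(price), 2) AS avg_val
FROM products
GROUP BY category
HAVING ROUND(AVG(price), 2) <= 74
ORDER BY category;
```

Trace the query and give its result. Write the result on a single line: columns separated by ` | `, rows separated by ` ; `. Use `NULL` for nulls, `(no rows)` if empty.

Partition products by category; compute ROUND(AVG(price), 2) within each group.
HAVING: keep groups where ROUND(AVG(price), 2) <= 74.
  Electronics: ids {4} → ROUND(AVG(price), 2)=84
  Grocery: ids {7, 13, 17, 22} → ROUND(AVG(price), 2)=47.5
  Sports: ids {15, 25} → ROUND(AVG(price), 2)=59.5
  Tools: ids {3, 19, 30} → ROUND(AVG(price), 2)=62

Grocery | 47.5 ; Sports | 59.5 ; Tools | 62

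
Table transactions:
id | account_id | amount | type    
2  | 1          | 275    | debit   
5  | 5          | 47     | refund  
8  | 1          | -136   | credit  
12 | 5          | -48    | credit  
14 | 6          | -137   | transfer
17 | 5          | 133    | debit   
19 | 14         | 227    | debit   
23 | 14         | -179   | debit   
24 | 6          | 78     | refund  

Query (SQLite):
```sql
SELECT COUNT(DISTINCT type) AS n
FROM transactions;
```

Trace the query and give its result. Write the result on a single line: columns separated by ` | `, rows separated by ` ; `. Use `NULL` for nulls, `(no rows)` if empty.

4

Count distinct non-NULL type values.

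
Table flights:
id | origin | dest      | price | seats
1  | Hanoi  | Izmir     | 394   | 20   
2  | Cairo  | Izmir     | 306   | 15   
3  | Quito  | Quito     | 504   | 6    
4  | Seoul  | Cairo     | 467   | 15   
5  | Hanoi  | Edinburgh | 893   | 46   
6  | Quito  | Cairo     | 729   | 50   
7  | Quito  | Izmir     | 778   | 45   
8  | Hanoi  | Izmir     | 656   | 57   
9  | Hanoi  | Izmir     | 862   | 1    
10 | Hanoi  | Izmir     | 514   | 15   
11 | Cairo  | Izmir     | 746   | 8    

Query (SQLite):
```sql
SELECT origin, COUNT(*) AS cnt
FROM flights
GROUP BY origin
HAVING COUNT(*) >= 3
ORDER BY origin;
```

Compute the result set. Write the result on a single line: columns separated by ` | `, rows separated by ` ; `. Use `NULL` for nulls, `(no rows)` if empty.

Hanoi | 5 ; Quito | 3

Partition flights by origin; compute COUNT(*) within each group.
HAVING: keep groups with count ≥ 3.
  Cairo: ids {2, 11} → COUNT(*)=2
  Hanoi: ids {1, 5, 8, 9, 10} → COUNT(*)=5
  Quito: ids {3, 6, 7} → COUNT(*)=3
  Seoul: ids {4} → COUNT(*)=1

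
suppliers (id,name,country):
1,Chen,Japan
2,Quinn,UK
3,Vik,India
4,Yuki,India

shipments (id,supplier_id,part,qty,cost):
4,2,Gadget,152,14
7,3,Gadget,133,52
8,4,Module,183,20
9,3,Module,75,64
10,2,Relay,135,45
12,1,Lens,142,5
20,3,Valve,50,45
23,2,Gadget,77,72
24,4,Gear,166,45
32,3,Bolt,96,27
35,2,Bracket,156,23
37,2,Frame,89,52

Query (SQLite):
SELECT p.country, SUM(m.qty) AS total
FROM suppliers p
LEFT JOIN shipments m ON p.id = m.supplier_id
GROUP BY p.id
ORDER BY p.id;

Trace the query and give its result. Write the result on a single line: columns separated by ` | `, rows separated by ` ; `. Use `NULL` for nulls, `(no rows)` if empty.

Japan | 142 ; UK | 609 ; India | 354 ; India | 349

LEFT JOIN keeps every suppliers row; unmatched ones get NULL for shipments columns.
Group by suppliers.id and compute SUM(m.qty). SUM over an all-NULL group is NULL.
  1: ids {12} → SUM(m.qty)=142
  2: ids {4, 10, 23, 35, 37} → SUM(m.qty)=609
  3: ids {7, 9, 20, 32} → SUM(m.qty)=354
  4: ids {8, 24} → SUM(m.qty)=349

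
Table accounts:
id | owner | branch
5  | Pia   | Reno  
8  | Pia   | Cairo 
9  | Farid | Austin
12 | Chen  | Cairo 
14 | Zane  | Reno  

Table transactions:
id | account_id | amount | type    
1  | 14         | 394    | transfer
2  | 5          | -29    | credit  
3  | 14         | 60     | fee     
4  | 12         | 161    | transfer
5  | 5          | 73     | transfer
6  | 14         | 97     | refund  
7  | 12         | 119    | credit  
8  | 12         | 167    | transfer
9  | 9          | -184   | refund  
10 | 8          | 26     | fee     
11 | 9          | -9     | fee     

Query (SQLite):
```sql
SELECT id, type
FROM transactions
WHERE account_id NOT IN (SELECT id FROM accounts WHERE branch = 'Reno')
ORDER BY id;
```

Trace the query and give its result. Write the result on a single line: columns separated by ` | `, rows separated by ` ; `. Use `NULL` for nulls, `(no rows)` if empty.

Inner query: accounts.id where branch = 'Reno'.
Outer: keep transactions rows whose account_id is not in that set.
Inner query → {5, 14}

4 | transfer ; 7 | credit ; 8 | transfer ; 9 | refund ; 10 | fee ; 11 | fee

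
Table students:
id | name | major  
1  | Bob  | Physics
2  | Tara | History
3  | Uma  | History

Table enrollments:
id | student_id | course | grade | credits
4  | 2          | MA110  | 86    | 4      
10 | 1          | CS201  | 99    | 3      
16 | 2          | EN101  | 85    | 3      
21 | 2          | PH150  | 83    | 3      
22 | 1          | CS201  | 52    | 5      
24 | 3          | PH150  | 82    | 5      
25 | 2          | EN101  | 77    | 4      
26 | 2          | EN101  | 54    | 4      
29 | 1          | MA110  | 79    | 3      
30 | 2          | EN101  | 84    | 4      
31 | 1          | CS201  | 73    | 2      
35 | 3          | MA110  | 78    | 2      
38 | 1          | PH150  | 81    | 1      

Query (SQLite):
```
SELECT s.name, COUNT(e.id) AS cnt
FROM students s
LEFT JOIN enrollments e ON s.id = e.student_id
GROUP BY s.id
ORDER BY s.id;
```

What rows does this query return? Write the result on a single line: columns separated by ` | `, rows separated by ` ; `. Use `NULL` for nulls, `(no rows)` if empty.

Bob | 5 ; Tara | 6 ; Uma | 2

LEFT JOIN keeps every students row; unmatched ones get NULL for enrollments columns.
Group by students.id and compute COUNT(e.id). COUNT(col) of an all-NULL group is 0.
  1: ids {10, 22, 29, 31, 38} → COUNT(e.id)=5
  2: ids {4, 16, 21, 25, 26, 30} → COUNT(e.id)=6
  3: ids {24, 35} → COUNT(e.id)=2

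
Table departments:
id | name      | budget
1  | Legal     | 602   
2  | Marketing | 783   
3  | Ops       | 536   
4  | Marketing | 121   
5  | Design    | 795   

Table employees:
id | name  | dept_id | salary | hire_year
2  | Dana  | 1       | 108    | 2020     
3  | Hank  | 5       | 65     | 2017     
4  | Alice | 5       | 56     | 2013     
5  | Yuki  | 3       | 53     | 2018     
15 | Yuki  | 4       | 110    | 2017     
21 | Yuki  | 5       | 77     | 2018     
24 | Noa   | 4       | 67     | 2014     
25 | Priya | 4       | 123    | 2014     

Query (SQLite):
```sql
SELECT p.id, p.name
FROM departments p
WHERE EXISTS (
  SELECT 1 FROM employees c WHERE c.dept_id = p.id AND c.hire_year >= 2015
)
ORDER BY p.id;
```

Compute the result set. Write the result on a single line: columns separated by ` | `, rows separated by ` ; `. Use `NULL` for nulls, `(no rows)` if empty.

1 | Legal ; 3 | Ops ; 4 | Marketing ; 5 | Design

For each departments row, check whether any employees with matching dept_id has hire_year >= 2015.
Keep rows where that is true.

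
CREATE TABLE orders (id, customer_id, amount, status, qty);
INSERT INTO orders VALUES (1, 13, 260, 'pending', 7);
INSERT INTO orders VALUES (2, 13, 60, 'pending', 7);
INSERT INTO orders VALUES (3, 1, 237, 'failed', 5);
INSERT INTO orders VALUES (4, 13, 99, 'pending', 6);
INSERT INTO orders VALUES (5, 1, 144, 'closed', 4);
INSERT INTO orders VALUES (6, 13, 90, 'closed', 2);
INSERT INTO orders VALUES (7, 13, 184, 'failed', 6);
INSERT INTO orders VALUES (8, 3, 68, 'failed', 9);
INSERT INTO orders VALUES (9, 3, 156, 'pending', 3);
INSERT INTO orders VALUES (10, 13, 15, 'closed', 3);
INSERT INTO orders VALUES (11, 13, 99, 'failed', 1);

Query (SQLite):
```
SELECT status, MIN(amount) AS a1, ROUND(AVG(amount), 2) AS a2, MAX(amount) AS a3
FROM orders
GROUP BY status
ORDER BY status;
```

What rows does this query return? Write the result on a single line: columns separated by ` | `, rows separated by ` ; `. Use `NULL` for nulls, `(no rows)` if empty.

closed | 15 | 83 | 144 ; failed | 68 | 147 | 237 ; pending | 60 | 143.75 | 260

Group orders by status.
Per group compute: MIN(amount), ROUND(AVG(amount), 2), MAX(amount).
  closed: ids {5, 6, 10} → MIN(amount)=15, ROUND(AVG(amount), 2)=83, MAX(amount)=144
  failed: ids {3, 7, 8, 11} → MIN(amount)=68, ROUND(AVG(amount), 2)=147, MAX(amount)=237
  pending: ids {1, 2, 4, 9} → MIN(amount)=60, ROUND(AVG(amount), 2)=143.75, MAX(amount)=260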